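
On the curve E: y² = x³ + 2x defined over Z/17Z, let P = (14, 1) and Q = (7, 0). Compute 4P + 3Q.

(5, 4)

First 4P:
Repeated addition: build up to 4P.
2P: tangent at (14, 1): λ = (3·14² + 2)/(2·1) ≡ 12/2. 2⁻¹ ≡ 9 (mod 17), so λ ≡ 12·9 ≡ 6.
  x = λ² - 14 - 14 = 36 - 28 ≡ 8; y = λ·(14 - 8) - 1 ≡ 1. → (8, 1)
3P: (8, 1) + (14, 1). λ = (1 - 1)/(14 - 8) ≡ 0/6 mod 17. 6⁻¹ ≡ 3 (mod 17), so λ ≡ 0.
  x = λ² - 8 - 14 = 0 - 22 ≡ 12; y = λ·(8 - 12) - 1 ≡ 16. → (12, 16)
4P: (12, 16) + (14, 1). λ = (1 - 16)/(14 - 12) ≡ 2/2 mod 17. 2⁻¹ ≡ 9 (mod 17), so λ ≡ 1.
  x = λ² - 12 - 14 = 1 - 26 ≡ 9; y = λ·(12 - 9) - 16 ≡ 4. → (9, 4)
4P = (9, 4).
Next 3Q:
Repeated addition: build up to 3Q.
2Q: (7, 0) + (7, 0): same x and y₁ ≡ -y₂, so the sum is 𝒪.
3Q: 𝒪 + (7, 0) = (7, 0) (identity).
3Q = (7, 0).
Finally 4P + 3Q:
(9, 4) + (7, 0). λ = (0 - 4)/(7 - 9) ≡ 13/15 mod 17. 15⁻¹ ≡ 8 (mod 17), so λ ≡ 2.
  x = λ² - 9 - 7 = 4 - 16 ≡ 5; y = λ·(9 - 5) - 4 ≡ 4. → (5, 4)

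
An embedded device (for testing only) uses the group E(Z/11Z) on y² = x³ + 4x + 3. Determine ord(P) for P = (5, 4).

7

2P: tangent at (5, 4): λ = (3·5² + 4)/(2·4) ≡ 2/8. 8⁻¹ ≡ 7 (mod 11), so λ ≡ 2·7 ≡ 3.
  x = λ² - 5 - 5 = 9 - 10 ≡ 10; y = λ·(5 - 10) - 4 ≡ 3. → (10, 3)
3P: (10, 3) + (5, 4). λ = (4 - 3)/(5 - 10) ≡ 1/6 mod 11. 6⁻¹ ≡ 2 (mod 11) since 6·2 = 12 ≡ 1, so λ ≡ 2.
  x = λ² - 10 - 5 = 4 - 15 ≡ 0; y = λ·(10 - 0) - 3 ≡ 6. → (0, 6)
4P: (0, 6) + (5, 4). λ = (4 - 6)/(5 - 0) ≡ 9/5 mod 11. 5⁻¹ ≡ 9 (mod 11), so λ ≡ 4.
  x = λ² - 0 - 5 = 16 - 5 ≡ 0; y = λ·(0 - 0) - 6 ≡ 5. → (0, 5)
5P: (0, 5) + (5, 4). λ = (4 - 5)/(5 - 0) ≡ 10/5 mod 11. 5⁻¹ ≡ 9 (mod 11) since 5·9 = 45 ≡ 1, so λ ≡ 2.
  x = λ² - 0 - 5 = 4 - 5 ≡ 10; y = λ·(0 - 10) - 5 ≡ 8. → (10, 8)
6P: (10, 8) + (5, 4). λ = (4 - 8)/(5 - 10) ≡ 7/6 mod 11. 6⁻¹ ≡ 2 (mod 11), so λ ≡ 3.
  x = λ² - 10 - 5 = 9 - 15 ≡ 5; y = λ·(10 - 5) - 8 ≡ 7. → (5, 7)
7P: (5, 7) + (5, 4): same x and y₁ ≡ -y₂, so the sum is O.
7P = O, so the order is 7.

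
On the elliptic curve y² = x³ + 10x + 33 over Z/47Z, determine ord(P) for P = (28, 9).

2P: tangent at (28, 9): λ = (3·28² + 10)/(2·9) ≡ 12/18. 18⁻¹ ≡ 34 (mod 47) since 18·34 = 612 ≡ 1, so λ ≡ 12·34 ≡ 32.
  x = λ² - 28 - 28 = 1024 - 56 ≡ 28; y = λ·(28 - 28) - 9 ≡ 38. → (28, 38)
3P: (28, 38) + (28, 9): same x and y₁ ≡ -y₂, so the sum is the point at infinity.
3P = the point at infinity, so the order is 3.

3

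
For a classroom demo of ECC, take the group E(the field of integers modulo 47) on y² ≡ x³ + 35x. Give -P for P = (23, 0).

-(23, 0) = (23, -0 mod 47) = (23, 0).

(23, 0)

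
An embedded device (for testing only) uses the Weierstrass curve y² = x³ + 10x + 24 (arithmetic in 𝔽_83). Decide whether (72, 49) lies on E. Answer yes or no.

y² = 49² ≡ 77; x³ + 10x + 24 = 373992 ≡ 77 (mod 83). 77 = 77.

yes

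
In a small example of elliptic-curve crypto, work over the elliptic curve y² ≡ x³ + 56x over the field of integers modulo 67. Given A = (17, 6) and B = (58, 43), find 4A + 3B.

(66, 55)

First 4A:
Repeated addition: build up to 4A.
2A: tangent at (17, 6): λ = (3·17² + 56)/(2·6) ≡ 52/12. 12⁻¹ ≡ 28 (mod 67), so λ ≡ 52·28 ≡ 49.
  x = λ² - 17 - 17 = 2401 - 34 ≡ 22; y = λ·(17 - 22) - 6 ≡ 17. → (22, 17)
3A: (22, 17) + (17, 6). λ = (6 - 17)/(17 - 22) ≡ 56/62 mod 67. 62⁻¹ ≡ 40 (mod 67), so λ ≡ 29.
  x = λ² - 22 - 17 = 841 - 39 ≡ 65; y = λ·(22 - 65) - 17 ≡ 9. → (65, 9)
4A: (65, 9) + (17, 6). λ = (6 - 9)/(17 - 65) ≡ 64/19 mod 67. 19⁻¹ ≡ 60 (mod 67), so λ ≡ 21.
  x = λ² - 65 - 17 = 441 - 82 ≡ 24; y = λ·(65 - 24) - 9 ≡ 48. → (24, 48)
4A = (24, 48).
Next 3B:
Repeated addition: build up to 3B.
2B: tangent at (58, 43): λ = (3·58² + 56)/(2·43) ≡ 31/19. 19⁻¹ ≡ 60 (mod 67), so λ ≡ 31·60 ≡ 51.
  x = λ² - 58 - 58 = 2601 - 116 ≡ 6; y = λ·(58 - 6) - 43 ≡ 63. → (6, 63)
3B: (6, 63) + (58, 43). λ = (43 - 63)/(58 - 6) ≡ 47/52 mod 67. 52⁻¹ ≡ 58 (mod 67), so λ ≡ 46.
  x = λ² - 6 - 58 = 2116 - 64 ≡ 42; y = λ·(6 - 42) - 63 ≡ 23. → (42, 23)
3B = (42, 23).
Finally 4A + 3B:
(24, 48) + (42, 23). λ = (23 - 48)/(42 - 24) ≡ 42/18 mod 67. 18⁻¹ ≡ 41 (mod 67) since 18·41 = 738 ≡ 1, so λ ≡ 47.
  x = λ² - 24 - 42 = 2209 - 66 ≡ 66; y = λ·(24 - 66) - 48 ≡ 55. → (66, 55)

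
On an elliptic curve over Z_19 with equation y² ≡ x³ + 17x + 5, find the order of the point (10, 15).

2P: tangent at (10, 15): λ = (3·10² + 17)/(2·15) ≡ 13/11. 11⁻¹ ≡ 7 (mod 19) since 11·7 = 77 ≡ 1, so λ ≡ 13·7 ≡ 15.
  x = λ² - 10 - 10 = 225 - 20 ≡ 15; y = λ·(10 - 15) - 15 ≡ 5. → (15, 5)
3P: (15, 5) + (10, 15). λ = (15 - 5)/(10 - 15) ≡ 10/14 mod 19. 14⁻¹ ≡ 15 (mod 19), so λ ≡ 17.
  x = λ² - 15 - 10 = 289 - 25 ≡ 17; y = λ·(15 - 17) - 5 ≡ 18. → (17, 18)
4P: (17, 18) + (10, 15). λ = (15 - 18)/(10 - 17) ≡ 16/12 mod 19. 12⁻¹ ≡ 8 (mod 19) since 12·8 = 96 ≡ 1, so λ ≡ 14.
  x = λ² - 17 - 10 = 196 - 27 ≡ 17; y = λ·(17 - 17) - 18 ≡ 1. → (17, 1)
5P: (17, 1) + (10, 15). λ = (15 - 1)/(10 - 17) ≡ 14/12 mod 19. 12⁻¹ ≡ 8 (mod 19), so λ ≡ 17.
  x = λ² - 17 - 10 = 289 - 27 ≡ 15; y = λ·(17 - 15) - 1 ≡ 14. → (15, 14)
6P: (15, 14) + (10, 15). λ = (15 - 14)/(10 - 15) ≡ 1/14 mod 19. 14⁻¹ ≡ 15 (mod 19), so λ ≡ 15.
  x = λ² - 15 - 10 = 225 - 25 ≡ 10; y = λ·(15 - 10) - 14 ≡ 4. → (10, 4)
7P: (10, 4) + (10, 15): same x and y₁ ≡ -y₂, so the sum is the point at infinity.
7P = the point at infinity, so the order is 7.

7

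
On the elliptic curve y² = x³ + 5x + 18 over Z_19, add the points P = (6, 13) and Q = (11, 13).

(2, 6)

(6, 13) + (11, 13). λ = (13 - 13)/(11 - 6) ≡ 0/5 mod 19. 5⁻¹ ≡ 4 (mod 19), so λ ≡ 0.
  x = λ² - 6 - 11 = 0 - 17 ≡ 2; y = λ·(6 - 2) - 13 ≡ 6. → (2, 6)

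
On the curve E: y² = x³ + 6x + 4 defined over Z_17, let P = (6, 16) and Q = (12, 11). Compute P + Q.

(3, 7)

(6, 16) + (12, 11). λ = (11 - 16)/(12 - 6) ≡ 12/6 mod 17. 6⁻¹ ≡ 3 (mod 17) since 6·3 = 18 ≡ 1, so λ ≡ 2.
  x = λ² - 6 - 12 = 4 - 18 ≡ 3; y = λ·(6 - 3) - 16 ≡ 7. → (3, 7)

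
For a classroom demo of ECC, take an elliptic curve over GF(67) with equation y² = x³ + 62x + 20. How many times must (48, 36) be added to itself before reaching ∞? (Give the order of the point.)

4

2P: tangent at (48, 36): λ = (3·48² + 62)/(2·36) ≡ 6/5. 5⁻¹ ≡ 27 (mod 67), so λ ≡ 6·27 ≡ 28.
  x = λ² - 48 - 48 = 784 - 96 ≡ 18; y = λ·(48 - 18) - 36 ≡ 0. → (18, 0)
3P: (18, 0) + (48, 36). λ = (36 - 0)/(48 - 18) ≡ 36/30 mod 67. 30⁻¹ ≡ 38 (mod 67), so λ ≡ 28.
  x = λ² - 18 - 48 = 784 - 66 ≡ 48; y = λ·(18 - 48) - 0 ≡ 31. → (48, 31)
4P: (48, 31) + (48, 36): same x and y₁ ≡ -y₂, so the sum is ∞.
4P = ∞, so the order is 4.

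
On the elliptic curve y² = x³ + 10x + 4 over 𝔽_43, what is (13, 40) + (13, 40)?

tangent at (13, 40): λ = (3·13² + 10)/(2·40) ≡ 1/37. 37⁻¹ ≡ 7 (mod 43) since 37·7 = 259 ≡ 1, so λ ≡ 1·7 ≡ 7.
  x = λ² - 13 - 13 = 49 - 26 ≡ 23; y = λ·(13 - 23) - 40 ≡ 19. → (23, 19)

(23, 19)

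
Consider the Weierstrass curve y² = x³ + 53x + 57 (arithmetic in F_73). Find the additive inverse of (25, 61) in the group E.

-(25, 61) = (25, -61 mod 73) = (25, 12).

(25, 12)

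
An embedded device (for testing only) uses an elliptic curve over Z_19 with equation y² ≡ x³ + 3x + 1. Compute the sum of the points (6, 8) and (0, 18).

(6, 8) + (0, 18). λ = (18 - 8)/(0 - 6) ≡ 10/13 mod 19. 13⁻¹ ≡ 3 (mod 19), so λ ≡ 11.
  x = λ² - 6 - 0 = 121 - 6 ≡ 1; y = λ·(6 - 1) - 8 ≡ 9. → (1, 9)

(1, 9)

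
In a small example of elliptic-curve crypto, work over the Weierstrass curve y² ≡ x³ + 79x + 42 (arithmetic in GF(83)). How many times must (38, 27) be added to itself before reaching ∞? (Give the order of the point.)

11

2P: tangent at (38, 27): λ = (3·38² + 79)/(2·27) ≡ 12/54. 54⁻¹ ≡ 20 (mod 83) since 54·20 = 1080 ≡ 1, so λ ≡ 12·20 ≡ 74.
  x = λ² - 38 - 38 = 5476 - 76 ≡ 5; y = λ·(38 - 5) - 27 ≡ 8. → (5, 8)
3P: (5, 8) + (38, 27). λ = (27 - 8)/(38 - 5) ≡ 19/33 mod 83. 33⁻¹ ≡ 78 (mod 83), so λ ≡ 71.
  x = λ² - 5 - 38 = 5041 - 43 ≡ 18; y = λ·(5 - 18) - 8 ≡ 65. → (18, 65)
4P: (18, 65) + (38, 27). λ = (27 - 65)/(38 - 18) ≡ 45/20 mod 83. 20⁻¹ ≡ 54 (mod 83), so λ ≡ 23.
  x = λ² - 18 - 38 = 529 - 56 ≡ 58; y = λ·(18 - 58) - 65 ≡ 11. → (58, 11)
5P: (58, 11) + (38, 27). λ = (27 - 11)/(38 - 58) ≡ 16/63 mod 83. 63⁻¹ ≡ 29 (mod 83), so λ ≡ 49.
  x = λ² - 58 - 38 = 2401 - 96 ≡ 64; y = λ·(58 - 64) - 11 ≡ 27. → (64, 27)
6P: (64, 27) + (38, 27). λ = (27 - 27)/(38 - 64) ≡ 0/57 mod 83. 57⁻¹ ≡ 67 (mod 83) since 57·67 = 3819 ≡ 1, so λ ≡ 0.
  x = λ² - 64 - 38 = 0 - 102 ≡ 64; y = λ·(64 - 64) - 27 ≡ 56. → (64, 56)
7P: (64, 56) + (38, 27). λ = (27 - 56)/(38 - 64) ≡ 54/57 mod 83. 57⁻¹ ≡ 67 (mod 83), so λ ≡ 49.
  x = λ² - 64 - 38 = 2401 - 102 ≡ 58; y = λ·(64 - 58) - 56 ≡ 72. → (58, 72)
8P: (58, 72) + (38, 27). λ = (27 - 72)/(38 - 58) ≡ 38/63 mod 83. 63⁻¹ ≡ 29 (mod 83), so λ ≡ 23.
  x = λ² - 58 - 38 = 529 - 96 ≡ 18; y = λ·(58 - 18) - 72 ≡ 18. → (18, 18)
9P: (18, 18) + (38, 27). λ = (27 - 18)/(38 - 18) ≡ 9/20 mod 83. 20⁻¹ ≡ 54 (mod 83), so λ ≡ 71.
  x = λ² - 18 - 38 = 5041 - 56 ≡ 5; y = λ·(18 - 5) - 18 ≡ 75. → (5, 75)
10P: (5, 75) + (38, 27). λ = (27 - 75)/(38 - 5) ≡ 35/33 mod 83. 33⁻¹ ≡ 78 (mod 83), so λ ≡ 74.
  x = λ² - 5 - 38 = 5476 - 43 ≡ 38; y = λ·(5 - 38) - 75 ≡ 56. → (38, 56)
11P: (38, 56) + (38, 27): same x and y₁ ≡ -y₂, so the sum is ∞.
11P = ∞, so the order is 11.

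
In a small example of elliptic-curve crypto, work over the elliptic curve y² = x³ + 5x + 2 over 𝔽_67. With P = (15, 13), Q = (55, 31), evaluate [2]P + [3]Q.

First 2P:
Repeated addition: build up to 2P.
2P: tangent at (15, 13): λ = (3·15² + 5)/(2·13) ≡ 10/26. 26⁻¹ ≡ 49 (mod 67), so λ ≡ 10·49 ≡ 21.
  x = λ² - 15 - 15 = 441 - 30 ≡ 9; y = λ·(15 - 9) - 13 ≡ 46. → (9, 46)
2P = (9, 46).
Next 3Q:
Repeated addition: build up to 3Q.
2Q: tangent at (55, 31): λ = (3·55² + 5)/(2·31) ≡ 35/62. 62⁻¹ ≡ 40 (mod 67), so λ ≡ 35·40 ≡ 60.
  x = λ² - 55 - 55 = 3600 - 110 ≡ 6; y = λ·(55 - 6) - 31 ≡ 28. → (6, 28)
3Q: (6, 28) + (55, 31). λ = (31 - 28)/(55 - 6) ≡ 3/49 mod 67. 49⁻¹ ≡ 26 (mod 67) since 49·26 = 1274 ≡ 1, so λ ≡ 11.
  x = λ² - 6 - 55 = 121 - 61 ≡ 60; y = λ·(6 - 60) - 28 ≡ 48. → (60, 48)
3Q = (60, 48).
Finally 2P + 3Q:
(9, 46) + (60, 48). λ = (48 - 46)/(60 - 9) ≡ 2/51 mod 67. 51⁻¹ ≡ 46 (mod 67) since 51·46 = 2346 ≡ 1, so λ ≡ 25.
  x = λ² - 9 - 60 = 625 - 69 ≡ 20; y = λ·(9 - 20) - 46 ≡ 14. → (20, 14)

(20, 14)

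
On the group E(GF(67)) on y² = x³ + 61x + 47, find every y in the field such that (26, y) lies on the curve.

x³ + 61x + 47 = 19209 ≡ 47 (mod 67).
Square roots of 47 mod 67: 28 and 39 (since 28² = 784 ≡ 47).

28, 39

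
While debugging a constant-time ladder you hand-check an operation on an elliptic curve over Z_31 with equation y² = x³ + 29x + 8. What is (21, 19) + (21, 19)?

tangent at (21, 19): λ = (3·21² + 29)/(2·19) ≡ 19/7. 7⁻¹ ≡ 9 (mod 31), so λ ≡ 19·9 ≡ 16.
  x = λ² - 21 - 21 = 256 - 42 ≡ 28; y = λ·(21 - 28) - 19 ≡ 24. → (28, 24)

(28, 24)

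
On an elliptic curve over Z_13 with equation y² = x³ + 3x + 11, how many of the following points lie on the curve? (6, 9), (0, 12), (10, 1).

1

(6, 9): 9² ≡ 3, rhs ≡ 11 → off.
(0, 12): 12² ≡ 1, rhs ≡ 11 → off.
(10, 1): 1² ≡ 1, rhs ≡ 1 → on.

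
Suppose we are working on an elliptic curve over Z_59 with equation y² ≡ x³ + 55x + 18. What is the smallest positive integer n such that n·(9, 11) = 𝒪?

2P: tangent at (9, 11): λ = (3·9² + 55)/(2·11) ≡ 3/22. 22⁻¹ ≡ 51 (mod 59), so λ ≡ 3·51 ≡ 35.
  x = λ² - 9 - 9 = 1225 - 18 ≡ 27; y = λ·(9 - 27) - 11 ≡ 8. → (27, 8)
3P: (27, 8) + (9, 11). λ = (11 - 8)/(9 - 27) ≡ 3/41 mod 59. 41⁻¹ ≡ 36 (mod 59), so λ ≡ 49.
  x = λ² - 27 - 9 = 2401 - 36 ≡ 5; y = λ·(27 - 5) - 8 ≡ 8. → (5, 8)
4P: (5, 8) + (9, 11). λ = (11 - 8)/(9 - 5) ≡ 3/4 mod 59. 4⁻¹ ≡ 15 (mod 59) since 4·15 = 60 ≡ 1, so λ ≡ 45.
  x = λ² - 5 - 9 = 2025 - 14 ≡ 5; y = λ·(5 - 5) - 8 ≡ 51. → (5, 51)
5P: (5, 51) + (9, 11). λ = (11 - 51)/(9 - 5) ≡ 19/4 mod 59. 4⁻¹ ≡ 15 (mod 59) since 4·15 = 60 ≡ 1, so λ ≡ 49.
  x = λ² - 5 - 9 = 2401 - 14 ≡ 27; y = λ·(5 - 27) - 51 ≡ 51. → (27, 51)
6P: (27, 51) + (9, 11). λ = (11 - 51)/(9 - 27) ≡ 19/41 mod 59. 41⁻¹ ≡ 36 (mod 59), so λ ≡ 35.
  x = λ² - 27 - 9 = 1225 - 36 ≡ 9; y = λ·(27 - 9) - 51 ≡ 48. → (9, 48)
7P: (9, 48) + (9, 11): same x and y₁ ≡ -y₂, so the sum is 𝒪.
7P = 𝒪, so the order is 7.

7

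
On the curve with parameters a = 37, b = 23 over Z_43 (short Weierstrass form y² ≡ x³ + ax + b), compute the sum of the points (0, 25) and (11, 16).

(38, 10)

(0, 25) + (11, 16). λ = (16 - 25)/(11 - 0) ≡ 34/11 mod 43. 11⁻¹ ≡ 4 (mod 43), so λ ≡ 7.
  x = λ² - 0 - 11 = 49 - 11 ≡ 38; y = λ·(0 - 38) - 25 ≡ 10. → (38, 10)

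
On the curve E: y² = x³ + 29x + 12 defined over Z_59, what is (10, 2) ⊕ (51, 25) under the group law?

(2, 14)

(10, 2) + (51, 25). λ = (25 - 2)/(51 - 10) ≡ 23/41 mod 59. 41⁻¹ ≡ 36 (mod 59), so λ ≡ 2.
  x = λ² - 10 - 51 = 4 - 61 ≡ 2; y = λ·(10 - 2) - 2 ≡ 14. → (2, 14)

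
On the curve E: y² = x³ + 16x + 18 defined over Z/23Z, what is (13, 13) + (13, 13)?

tangent at (13, 13): λ = (3·13² + 16)/(2·13) ≡ 17/3. 3⁻¹ ≡ 8 (mod 23), so λ ≡ 17·8 ≡ 21.
  x = λ² - 13 - 13 = 441 - 26 ≡ 1; y = λ·(13 - 1) - 13 ≡ 9. → (1, 9)

(1, 9)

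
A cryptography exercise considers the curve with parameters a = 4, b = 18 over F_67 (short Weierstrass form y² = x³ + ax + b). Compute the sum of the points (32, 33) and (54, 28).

(5, 37)

(32, 33) + (54, 28). λ = (28 - 33)/(54 - 32) ≡ 62/22 mod 67. 22⁻¹ ≡ 64 (mod 67), so λ ≡ 15.
  x = λ² - 32 - 54 = 225 - 86 ≡ 5; y = λ·(32 - 5) - 33 ≡ 37. → (5, 37)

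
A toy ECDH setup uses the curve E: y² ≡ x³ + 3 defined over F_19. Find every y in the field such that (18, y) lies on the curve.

none

x³ + 0x + 3 = 5835 ≡ 2 (mod 19).
2 is a non-residue mod 19; no y exists.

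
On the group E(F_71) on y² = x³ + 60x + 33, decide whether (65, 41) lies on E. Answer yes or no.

y² = 41² ≡ 48; x³ + 60x + 33 = 278558 ≡ 25 (mod 71). 48 ≠ 25.

no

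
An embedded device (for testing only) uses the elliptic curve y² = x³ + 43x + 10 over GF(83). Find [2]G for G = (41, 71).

tangent at (41, 71): λ = (3·41² + 43)/(2·71) ≡ 23/59. 59⁻¹ ≡ 38 (mod 83), so λ ≡ 23·38 ≡ 44.
  x = λ² - 41 - 41 = 1936 - 82 ≡ 28; y = λ·(41 - 28) - 71 ≡ 3. → (28, 3)

(28, 3)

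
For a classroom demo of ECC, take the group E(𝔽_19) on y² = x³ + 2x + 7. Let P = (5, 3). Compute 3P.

(12, 7)

Repeated addition: build up to 3P.
2P: tangent at (5, 3): λ = (3·5² + 2)/(2·3) ≡ 1/6. 6⁻¹ ≡ 16 (mod 19) since 6·16 = 96 ≡ 1, so λ ≡ 1·16 ≡ 16.
  x = λ² - 5 - 5 = 256 - 10 ≡ 18; y = λ·(5 - 18) - 3 ≡ 17. → (18, 17)
3P: (18, 17) + (5, 3). λ = (3 - 17)/(5 - 18) ≡ 5/6 mod 19. 6⁻¹ ≡ 16 (mod 19) since 6·16 = 96 ≡ 1, so λ ≡ 4.
  x = λ² - 18 - 5 = 16 - 23 ≡ 12; y = λ·(18 - 12) - 17 ≡ 7. → (12, 7)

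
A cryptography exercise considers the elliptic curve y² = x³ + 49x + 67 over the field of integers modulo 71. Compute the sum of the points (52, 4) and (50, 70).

(52, 4) + (50, 70). λ = (70 - 4)/(50 - 52) ≡ 66/69 mod 71. 69⁻¹ ≡ 35 (mod 71), so λ ≡ 38.
  x = λ² - 52 - 50 = 1444 - 102 ≡ 64; y = λ·(52 - 64) - 4 ≡ 37. → (64, 37)

(64, 37)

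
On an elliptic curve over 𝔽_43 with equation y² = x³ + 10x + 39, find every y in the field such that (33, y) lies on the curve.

10, 33

x³ + 10x + 39 = 36306 ≡ 14 (mod 43).
Square roots of 14 mod 43: 10 and 33 (since 10² = 100 ≡ 14).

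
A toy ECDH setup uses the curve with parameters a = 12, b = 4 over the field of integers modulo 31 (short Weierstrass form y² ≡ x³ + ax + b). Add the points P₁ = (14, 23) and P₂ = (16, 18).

(14, 23) + (16, 18). λ = (18 - 23)/(16 - 14) ≡ 26/2 mod 31. 2⁻¹ ≡ 16 (mod 31) since 2·16 = 32 ≡ 1, so λ ≡ 13.
  x = λ² - 14 - 16 = 169 - 30 ≡ 15; y = λ·(14 - 15) - 23 ≡ 26. → (15, 26)

(15, 26)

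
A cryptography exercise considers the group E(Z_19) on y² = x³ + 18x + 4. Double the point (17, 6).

tangent at (17, 6): λ = (3·17² + 18)/(2·6) ≡ 11/12. 12⁻¹ ≡ 8 (mod 19), so λ ≡ 11·8 ≡ 12.
  x = λ² - 17 - 17 = 144 - 34 ≡ 15; y = λ·(17 - 15) - 6 ≡ 18. → (15, 18)

(15, 18)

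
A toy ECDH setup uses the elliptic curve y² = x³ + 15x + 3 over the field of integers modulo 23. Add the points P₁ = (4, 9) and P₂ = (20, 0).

(4, 9) + (20, 0). λ = (0 - 9)/(20 - 4) ≡ 14/16 mod 23. 16⁻¹ ≡ 13 (mod 23) since 16·13 = 208 ≡ 1, so λ ≡ 21.
  x = λ² - 4 - 20 = 441 - 24 ≡ 3; y = λ·(4 - 3) - 9 ≡ 12. → (3, 12)

(3, 12)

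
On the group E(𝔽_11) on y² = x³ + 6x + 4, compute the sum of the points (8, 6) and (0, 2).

(6, 6)

(8, 6) + (0, 2). λ = (2 - 6)/(0 - 8) ≡ 7/3 mod 11. 3⁻¹ ≡ 4 (mod 11), so λ ≡ 6.
  x = λ² - 8 - 0 = 36 - 8 ≡ 6; y = λ·(8 - 6) - 6 ≡ 6. → (6, 6)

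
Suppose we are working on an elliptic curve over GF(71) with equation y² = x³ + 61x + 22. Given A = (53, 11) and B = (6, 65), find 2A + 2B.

(68, 5)

First 2A:
Repeated addition: build up to 2A.
2A: tangent at (53, 11): λ = (3·53² + 61)/(2·11) ≡ 39/22. 22⁻¹ ≡ 42 (mod 71), so λ ≡ 39·42 ≡ 5.
  x = λ² - 53 - 53 = 25 - 106 ≡ 61; y = λ·(53 - 61) - 11 ≡ 20. → (61, 20)
2A = (61, 20).
Next 2B:
Repeated addition: build up to 2B.
2B: tangent at (6, 65): λ = (3·6² + 61)/(2·65) ≡ 27/59. 59⁻¹ ≡ 65 (mod 71) since 59·65 = 3835 ≡ 1, so λ ≡ 27·65 ≡ 51.
  x = λ² - 6 - 6 = 2601 - 12 ≡ 33; y = λ·(6 - 33) - 65 ≡ 49. → (33, 49)
2B = (33, 49).
Finally 2A + 2B:
(61, 20) + (33, 49). λ = (49 - 20)/(33 - 61) ≡ 29/43 mod 71. 43⁻¹ ≡ 38 (mod 71), so λ ≡ 37.
  x = λ² - 61 - 33 = 1369 - 94 ≡ 68; y = λ·(61 - 68) - 20 ≡ 5. → (68, 5)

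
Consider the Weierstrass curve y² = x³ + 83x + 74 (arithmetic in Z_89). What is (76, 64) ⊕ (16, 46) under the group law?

(14, 8)

(76, 64) + (16, 46). λ = (46 - 64)/(16 - 76) ≡ 71/29 mod 89. 29⁻¹ ≡ 43 (mod 89), so λ ≡ 27.
  x = λ² - 76 - 16 = 729 - 92 ≡ 14; y = λ·(76 - 14) - 64 ≡ 8. → (14, 8)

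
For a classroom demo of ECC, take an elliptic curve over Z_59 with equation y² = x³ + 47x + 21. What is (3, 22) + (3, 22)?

tangent at (3, 22): λ = (3·3² + 47)/(2·22) ≡ 15/44. 44⁻¹ ≡ 55 (mod 59) since 44·55 = 2420 ≡ 1, so λ ≡ 15·55 ≡ 58.
  x = λ² - 3 - 3 = 3364 - 6 ≡ 54; y = λ·(3 - 54) - 22 ≡ 29. → (54, 29)

(54, 29)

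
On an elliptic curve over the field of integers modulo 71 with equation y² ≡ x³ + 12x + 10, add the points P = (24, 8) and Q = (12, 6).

(24, 8) + (12, 6). λ = (6 - 8)/(12 - 24) ≡ 69/59 mod 71. 59⁻¹ ≡ 65 (mod 71) since 59·65 = 3835 ≡ 1, so λ ≡ 12.
  x = λ² - 24 - 12 = 144 - 36 ≡ 37; y = λ·(24 - 37) - 8 ≡ 49. → (37, 49)

(37, 49)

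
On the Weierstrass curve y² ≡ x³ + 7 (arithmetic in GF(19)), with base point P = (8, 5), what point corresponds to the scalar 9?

(15, 0)

Repeated addition: build up to 9P.
2P: tangent at (8, 5): λ = (3·8² + 0)/(2·5) ≡ 2/10. 10⁻¹ ≡ 2 (mod 19), so λ ≡ 2·2 ≡ 4.
  x = λ² - 8 - 8 = 16 - 16 ≡ 0; y = λ·(8 - 0) - 5 ≡ 8. → (0, 8)
3P: (0, 8) + (8, 5). λ = (5 - 8)/(8 - 0) ≡ 16/8 mod 19. 8⁻¹ ≡ 12 (mod 19), so λ ≡ 2.
  x = λ² - 0 - 8 = 4 - 8 ≡ 15; y = λ·(0 - 15) - 8 ≡ 0. → (15, 0)
4P: (15, 0) + (8, 5). λ = (5 - 0)/(8 - 15) ≡ 5/12 mod 19. 12⁻¹ ≡ 8 (mod 19) since 12·8 = 96 ≡ 1, so λ ≡ 2.
  x = λ² - 15 - 8 = 4 - 23 ≡ 0; y = λ·(15 - 0) - 0 ≡ 11. → (0, 11)
5P: (0, 11) + (8, 5). λ = (5 - 11)/(8 - 0) ≡ 13/8 mod 19. 8⁻¹ ≡ 12 (mod 19), so λ ≡ 4.
  x = λ² - 0 - 8 = 16 - 8 ≡ 8; y = λ·(0 - 8) - 11 ≡ 14. → (8, 14)
6P: (8, 14) + (8, 5): same x and y₁ ≡ -y₂, so the sum is O.
7P: O + (8, 5) = (8, 5) (identity).
8P: tangent at (8, 5): λ = (3·8² + 0)/(2·5) ≡ 2/10. 10⁻¹ ≡ 2 (mod 19), so λ ≡ 2·2 ≡ 4.
  x = λ² - 8 - 8 = 16 - 16 ≡ 0; y = λ·(8 - 0) - 5 ≡ 8. → (0, 8)
9P: (0, 8) + (8, 5). λ = (5 - 8)/(8 - 0) ≡ 16/8 mod 19. 8⁻¹ ≡ 12 (mod 19), so λ ≡ 2.
  x = λ² - 0 - 8 = 4 - 8 ≡ 15; y = λ·(0 - 15) - 8 ≡ 0. → (15, 0)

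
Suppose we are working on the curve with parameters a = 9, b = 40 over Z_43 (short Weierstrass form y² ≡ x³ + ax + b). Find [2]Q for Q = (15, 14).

tangent at (15, 14): λ = (3·15² + 9)/(2·14) ≡ 39/28. 28⁻¹ ≡ 20 (mod 43), so λ ≡ 39·20 ≡ 6.
  x = λ² - 15 - 15 = 36 - 30 ≡ 6; y = λ·(15 - 6) - 14 ≡ 40. → (6, 40)

(6, 40)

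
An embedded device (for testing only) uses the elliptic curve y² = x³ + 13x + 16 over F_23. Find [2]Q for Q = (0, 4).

tangent at (0, 4): λ = (3·0² + 13)/(2·4) ≡ 13/8. 8⁻¹ ≡ 3 (mod 23), so λ ≡ 13·3 ≡ 16.
  x = λ² - 0 - 0 = 256 - 0 ≡ 3; y = λ·(0 - 3) - 4 ≡ 17. → (3, 17)

(3, 17)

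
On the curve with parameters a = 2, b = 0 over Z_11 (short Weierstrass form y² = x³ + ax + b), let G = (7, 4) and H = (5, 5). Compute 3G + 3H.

(0, 0)

First 3G:
Repeated addition: build up to 3G.
2G: tangent at (7, 4): λ = (3·7² + 2)/(2·4) ≡ 6/8. 8⁻¹ ≡ 7 (mod 11), so λ ≡ 6·7 ≡ 9.
  x = λ² - 7 - 7 = 81 - 14 ≡ 1; y = λ·(7 - 1) - 4 ≡ 6. → (1, 6)
3G: (1, 6) + (7, 4). λ = (4 - 6)/(7 - 1) ≡ 9/6 mod 11. 6⁻¹ ≡ 2 (mod 11) since 6·2 = 12 ≡ 1, so λ ≡ 7.
  x = λ² - 1 - 7 = 49 - 8 ≡ 8; y = λ·(1 - 8) - 6 ≡ 0. → (8, 0)
3G = (8, 0).
Next 3H:
Repeated addition: build up to 3H.
2H: tangent at (5, 5): λ = (3·5² + 2)/(2·5) ≡ 0/10. 10⁻¹ ≡ 10 (mod 11), so λ ≡ 0·10 ≡ 0.
  x = λ² - 5 - 5 = 0 - 10 ≡ 1; y = λ·(5 - 1) - 5 ≡ 6. → (1, 6)
3H: (1, 6) + (5, 5). λ = (5 - 6)/(5 - 1) ≡ 10/4 mod 11. 4⁻¹ ≡ 3 (mod 11), so λ ≡ 8.
  x = λ² - 1 - 5 = 64 - 6 ≡ 3; y = λ·(1 - 3) - 6 ≡ 0. → (3, 0)
3H = (3, 0).
Finally 3G + 3H:
(8, 0) + (3, 0). λ = (0 - 0)/(3 - 8) ≡ 0/6 mod 11. 6⁻¹ ≡ 2 (mod 11), so λ ≡ 0.
  x = λ² - 8 - 3 = 0 - 11 ≡ 0; y = λ·(8 - 0) - 0 ≡ 0. → (0, 0)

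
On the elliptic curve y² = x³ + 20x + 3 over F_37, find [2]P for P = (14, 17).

(21, 8)

tangent at (14, 17): λ = (3·14² + 20)/(2·17) ≡ 16/34. 34⁻¹ ≡ 12 (mod 37), so λ ≡ 16·12 ≡ 7.
  x = λ² - 14 - 14 = 49 - 28 ≡ 21; y = λ·(14 - 21) - 17 ≡ 8. → (21, 8)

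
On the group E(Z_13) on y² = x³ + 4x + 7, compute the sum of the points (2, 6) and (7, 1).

(5, 10)

(2, 6) + (7, 1). λ = (1 - 6)/(7 - 2) ≡ 8/5 mod 13. 5⁻¹ ≡ 8 (mod 13), so λ ≡ 12.
  x = λ² - 2 - 7 = 144 - 9 ≡ 5; y = λ·(2 - 5) - 6 ≡ 10. → (5, 10)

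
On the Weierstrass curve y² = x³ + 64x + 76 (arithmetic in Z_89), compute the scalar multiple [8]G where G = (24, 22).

Double-and-add on 8 = (1000)₂. Start with G = (24, 22) for the leading 1-bit.
double: tangent at (24, 22): λ = (3·24² + 64)/(2·22) ≡ 12/44. 44⁻¹ ≡ 87 (mod 89), so λ ≡ 12·87 ≡ 65.
  x = λ² - 24 - 24 = 4225 - 48 ≡ 83; y = λ·(24 - 83) - 22 ≡ 59. → (83, 59)
double: tangent at (83, 59): λ = (3·83² + 64)/(2·59) ≡ 83/29. 29⁻¹ ≡ 43 (mod 89), so λ ≡ 83·43 ≡ 9.
  x = λ² - 83 - 83 = 81 - 166 ≡ 4; y = λ·(83 - 4) - 59 ≡ 29. → (4, 29)
double: tangent at (4, 29): λ = (3·4² + 64)/(2·29) ≡ 23/58. 58⁻¹ ≡ 66 (mod 89), so λ ≡ 23·66 ≡ 5.
  x = λ² - 4 - 4 = 25 - 8 ≡ 17; y = λ·(4 - 17) - 29 ≡ 84. → (17, 84)

(17, 84)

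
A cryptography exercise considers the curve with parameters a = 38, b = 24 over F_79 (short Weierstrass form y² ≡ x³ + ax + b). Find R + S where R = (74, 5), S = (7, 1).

(42, 37)

(74, 5) + (7, 1). λ = (1 - 5)/(7 - 74) ≡ 75/12 mod 79. 12⁻¹ ≡ 33 (mod 79), so λ ≡ 26.
  x = λ² - 74 - 7 = 676 - 81 ≡ 42; y = λ·(74 - 42) - 5 ≡ 37. → (42, 37)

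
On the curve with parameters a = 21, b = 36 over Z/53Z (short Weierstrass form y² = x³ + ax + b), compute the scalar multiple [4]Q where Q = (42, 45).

(13, 42)

Double-and-add on 4 = (100)₂. Start with Q = (42, 45) for the leading 1-bit.
double: tangent at (42, 45): λ = (3·42² + 21)/(2·45) ≡ 13/37. 37⁻¹ ≡ 43 (mod 53), so λ ≡ 13·43 ≡ 29.
  x = λ² - 42 - 42 = 841 - 84 ≡ 15; y = λ·(42 - 15) - 45 ≡ 49. → (15, 49)
double: tangent at (15, 49): λ = (3·15² + 21)/(2·49) ≡ 7/45. 45⁻¹ ≡ 33 (mod 53), so λ ≡ 7·33 ≡ 19.
  x = λ² - 15 - 15 = 361 - 30 ≡ 13; y = λ·(15 - 13) - 49 ≡ 42. → (13, 42)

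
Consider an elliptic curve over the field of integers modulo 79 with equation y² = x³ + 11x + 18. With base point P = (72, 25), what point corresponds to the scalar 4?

Repeated addition: build up to 4P.
2P: tangent at (72, 25): λ = (3·72² + 11)/(2·25) ≡ 0/50. 50⁻¹ ≡ 49 (mod 79) since 50·49 = 2450 ≡ 1, so λ ≡ 0·49 ≡ 0.
  x = λ² - 72 - 72 = 0 - 144 ≡ 14; y = λ·(72 - 14) - 25 ≡ 54. → (14, 54)
3P: (14, 54) + (72, 25). λ = (25 - 54)/(72 - 14) ≡ 50/58 mod 79. 58⁻¹ ≡ 15 (mod 79), so λ ≡ 39.
  x = λ² - 14 - 72 = 1521 - 86 ≡ 13; y = λ·(14 - 13) - 54 ≡ 64. → (13, 64)
4P: (13, 64) + (72, 25). λ = (25 - 64)/(72 - 13) ≡ 40/59 mod 79. 59⁻¹ ≡ 75 (mod 79), so λ ≡ 77.
  x = λ² - 13 - 72 = 5929 - 85 ≡ 77; y = λ·(13 - 77) - 64 ≡ 64. → (77, 64)

(77, 64)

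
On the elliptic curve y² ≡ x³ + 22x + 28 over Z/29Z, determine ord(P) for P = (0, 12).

2P: tangent at (0, 12): λ = (3·0² + 22)/(2·12) ≡ 22/24. 24⁻¹ ≡ 23 (mod 29) since 24·23 = 552 ≡ 1, so λ ≡ 22·23 ≡ 13.
  x = λ² - 0 - 0 = 169 - 0 ≡ 24; y = λ·(0 - 24) - 12 ≡ 24. → (24, 24)
3P: (24, 24) + (0, 12). λ = (12 - 24)/(0 - 24) ≡ 17/5 mod 29. 5⁻¹ ≡ 6 (mod 29), so λ ≡ 15.
  x = λ² - 24 - 0 = 225 - 24 ≡ 27; y = λ·(24 - 27) - 24 ≡ 18. → (27, 18)
4P: (27, 18) + (0, 12). λ = (12 - 18)/(0 - 27) ≡ 23/2 mod 29. 2⁻¹ ≡ 15 (mod 29), so λ ≡ 26.
  x = λ² - 27 - 0 = 676 - 27 ≡ 11; y = λ·(27 - 11) - 18 ≡ 21. → (11, 21)
5P: (11, 21) + (0, 12). λ = (12 - 21)/(0 - 11) ≡ 20/18 mod 29. 18⁻¹ ≡ 21 (mod 29) since 18·21 = 378 ≡ 1, so λ ≡ 14.
  x = λ² - 11 - 0 = 196 - 11 ≡ 11; y = λ·(11 - 11) - 21 ≡ 8. → (11, 8)
6P: (11, 8) + (0, 12). λ = (12 - 8)/(0 - 11) ≡ 4/18 mod 29. 18⁻¹ ≡ 21 (mod 29), so λ ≡ 26.
  x = λ² - 11 - 0 = 676 - 11 ≡ 27; y = λ·(11 - 27) - 8 ≡ 11. → (27, 11)
7P: (27, 11) + (0, 12). λ = (12 - 11)/(0 - 27) ≡ 1/2 mod 29. 2⁻¹ ≡ 15 (mod 29), so λ ≡ 15.
  x = λ² - 27 - 0 = 225 - 27 ≡ 24; y = λ·(27 - 24) - 11 ≡ 5. → (24, 5)
8P: (24, 5) + (0, 12). λ = (12 - 5)/(0 - 24) ≡ 7/5 mod 29. 5⁻¹ ≡ 6 (mod 29) since 5·6 = 30 ≡ 1, so λ ≡ 13.
  x = λ² - 24 - 0 = 169 - 24 ≡ 0; y = λ·(24 - 0) - 5 ≡ 17. → (0, 17)
9P: (0, 17) + (0, 12): same x and y₁ ≡ -y₂, so the sum is the point at infinity.
9P = the point at infinity, so the order is 9.

9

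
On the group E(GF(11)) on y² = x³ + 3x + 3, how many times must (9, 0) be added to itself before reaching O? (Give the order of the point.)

2

2P: (9, 0) + (9, 0): same x and y₁ ≡ -y₂, so the sum is O.
2P = O, so the order is 2.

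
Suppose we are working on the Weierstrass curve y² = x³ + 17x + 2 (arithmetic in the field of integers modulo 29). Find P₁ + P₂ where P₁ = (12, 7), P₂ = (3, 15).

(12, 7) + (3, 15). λ = (15 - 7)/(3 - 12) ≡ 8/20 mod 29. 20⁻¹ ≡ 16 (mod 29) since 20·16 = 320 ≡ 1, so λ ≡ 12.
  x = λ² - 12 - 3 = 144 - 15 ≡ 13; y = λ·(12 - 13) - 7 ≡ 10. → (13, 10)

(13, 10)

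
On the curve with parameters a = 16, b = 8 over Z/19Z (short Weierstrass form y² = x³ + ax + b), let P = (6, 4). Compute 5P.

(9, 11)

Double-and-add on 5 = (101)₂. Start with P = (6, 4) for the leading 1-bit.
double: tangent at (6, 4): λ = (3·6² + 16)/(2·4) ≡ 10/8. 8⁻¹ ≡ 12 (mod 19) since 8·12 = 96 ≡ 1, so λ ≡ 10·12 ≡ 6.
  x = λ² - 6 - 6 = 36 - 12 ≡ 5; y = λ·(6 - 5) - 4 ≡ 2. → (5, 2)
double: tangent at (5, 2): λ = (3·5² + 16)/(2·2) ≡ 15/4. 4⁻¹ ≡ 5 (mod 19) since 4·5 = 20 ≡ 1, so λ ≡ 15·5 ≡ 18.
  x = λ² - 5 - 5 = 324 - 10 ≡ 10; y = λ·(5 - 10) - 2 ≡ 3. → (10, 3)
add P: (10, 3) + (6, 4). λ = (4 - 3)/(6 - 10) ≡ 1/15 mod 19. 15⁻¹ ≡ 14 (mod 19), so λ ≡ 14.
  x = λ² - 10 - 6 = 196 - 16 ≡ 9; y = λ·(10 - 9) - 3 ≡ 11. → (9, 11)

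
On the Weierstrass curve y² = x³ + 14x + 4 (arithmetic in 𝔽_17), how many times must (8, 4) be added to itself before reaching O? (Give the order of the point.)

2P: tangent at (8, 4): λ = (3·8² + 14)/(2·4) ≡ 2/8. 8⁻¹ ≡ 15 (mod 17), so λ ≡ 2·15 ≡ 13.
  x = λ² - 8 - 8 = 169 - 16 ≡ 0; y = λ·(8 - 0) - 4 ≡ 15. → (0, 15)
3P: (0, 15) + (8, 4). λ = (4 - 15)/(8 - 0) ≡ 6/8 mod 17. 8⁻¹ ≡ 15 (mod 17) since 8·15 = 120 ≡ 1, so λ ≡ 5.
  x = λ² - 0 - 8 = 25 - 8 ≡ 0; y = λ·(0 - 0) - 15 ≡ 2. → (0, 2)
4P: (0, 2) + (8, 4). λ = (4 - 2)/(8 - 0) ≡ 2/8 mod 17. 8⁻¹ ≡ 15 (mod 17), so λ ≡ 13.
  x = λ² - 0 - 8 = 169 - 8 ≡ 8; y = λ·(0 - 8) - 2 ≡ 13. → (8, 13)
5P: (8, 13) + (8, 4): same x and y₁ ≡ -y₂, so the sum is O.
5P = O, so the order is 5.

5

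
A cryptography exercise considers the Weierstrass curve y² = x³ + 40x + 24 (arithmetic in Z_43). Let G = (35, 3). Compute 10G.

(31, 3)

Double-and-add on 10 = (1010)₂. Start with G = (35, 3) for the leading 1-bit.
double: tangent at (35, 3): λ = (3·35² + 40)/(2·3) ≡ 17/6. 6⁻¹ ≡ 36 (mod 43) since 6·36 = 216 ≡ 1, so λ ≡ 17·36 ≡ 10.
  x = λ² - 35 - 35 = 100 - 70 ≡ 30; y = λ·(35 - 30) - 3 ≡ 4. → (30, 4)
double: tangent at (30, 4): λ = (3·30² + 40)/(2·4) ≡ 31/8. 8⁻¹ ≡ 27 (mod 43), so λ ≡ 31·27 ≡ 20.
  x = λ² - 30 - 30 = 400 - 60 ≡ 39; y = λ·(30 - 39) - 4 ≡ 31. → (39, 31)
add G: (39, 31) + (35, 3). λ = (3 - 31)/(35 - 39) ≡ 15/39 mod 43. 39⁻¹ ≡ 32 (mod 43), so λ ≡ 7.
  x = λ² - 39 - 35 = 49 - 74 ≡ 18; y = λ·(39 - 18) - 31 ≡ 30. → (18, 30)
double: tangent at (18, 30): λ = (3·18² + 40)/(2·30) ≡ 23/17. 17⁻¹ ≡ 38 (mod 43), so λ ≡ 23·38 ≡ 14.
  x = λ² - 18 - 18 = 196 - 36 ≡ 31; y = λ·(18 - 31) - 30 ≡ 3. → (31, 3)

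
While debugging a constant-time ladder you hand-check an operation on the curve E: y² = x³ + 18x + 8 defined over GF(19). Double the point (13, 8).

tangent at (13, 8): λ = (3·13² + 18)/(2·8) ≡ 12/16. 16⁻¹ ≡ 6 (mod 19), so λ ≡ 12·6 ≡ 15.
  x = λ² - 13 - 13 = 225 - 26 ≡ 9; y = λ·(13 - 9) - 8 ≡ 14. → (9, 14)

(9, 14)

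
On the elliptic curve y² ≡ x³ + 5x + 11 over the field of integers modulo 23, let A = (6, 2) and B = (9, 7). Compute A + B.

(21, 19)

(6, 2) + (9, 7). λ = (7 - 2)/(9 - 6) ≡ 5/3 mod 23. 3⁻¹ ≡ 8 (mod 23), so λ ≡ 17.
  x = λ² - 6 - 9 = 289 - 15 ≡ 21; y = λ·(6 - 21) - 2 ≡ 19. → (21, 19)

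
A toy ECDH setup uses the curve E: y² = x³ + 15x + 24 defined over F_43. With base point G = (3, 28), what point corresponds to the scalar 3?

Repeated addition: build up to 3G.
2G: tangent at (3, 28): λ = (3·3² + 15)/(2·28) ≡ 42/13. 13⁻¹ ≡ 10 (mod 43), so λ ≡ 42·10 ≡ 33.
  x = λ² - 3 - 3 = 1089 - 6 ≡ 8; y = λ·(3 - 8) - 28 ≡ 22. → (8, 22)
3G: (8, 22) + (3, 28). λ = (28 - 22)/(3 - 8) ≡ 6/38 mod 43. 38⁻¹ ≡ 17 (mod 43) since 38·17 = 646 ≡ 1, so λ ≡ 16.
  x = λ² - 8 - 3 = 256 - 11 ≡ 30; y = λ·(8 - 30) - 22 ≡ 13. → (30, 13)

(30, 13)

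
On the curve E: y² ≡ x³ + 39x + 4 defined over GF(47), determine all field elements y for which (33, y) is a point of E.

x³ + 39x + 4 = 37228 ≡ 4 (mod 47).
Square roots of 4 mod 47: 2 and 45 (since 2² = 4 ≡ 4).

2, 45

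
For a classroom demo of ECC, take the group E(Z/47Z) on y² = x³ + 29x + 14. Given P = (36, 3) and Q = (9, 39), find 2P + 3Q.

(9, 8)

First 2P:
Repeated addition: build up to 2P.
2P: tangent at (36, 3): λ = (3·36² + 29)/(2·3) ≡ 16/6. 6⁻¹ ≡ 8 (mod 47) since 6·8 = 48 ≡ 1, so λ ≡ 16·8 ≡ 34.
  x = λ² - 36 - 36 = 1156 - 72 ≡ 3; y = λ·(36 - 3) - 3 ≡ 38. → (3, 38)
2P = (3, 38).
Next 3Q:
Repeated addition: build up to 3Q.
2Q: tangent at (9, 39): λ = (3·9² + 29)/(2·39) ≡ 37/31. 31⁻¹ ≡ 44 (mod 47), so λ ≡ 37·44 ≡ 30.
  x = λ² - 9 - 9 = 900 - 18 ≡ 36; y = λ·(9 - 36) - 39 ≡ 44. → (36, 44)
3Q: (36, 44) + (9, 39). λ = (39 - 44)/(9 - 36) ≡ 42/20 mod 47. 20⁻¹ ≡ 40 (mod 47), so λ ≡ 35.
  x = λ² - 36 - 9 = 1225 - 45 ≡ 5; y = λ·(36 - 5) - 44 ≡ 7. → (5, 7)
3Q = (5, 7).
Finally 2P + 3Q:
(3, 38) + (5, 7). λ = (7 - 38)/(5 - 3) ≡ 16/2 mod 47. 2⁻¹ ≡ 24 (mod 47), so λ ≡ 8.
  x = λ² - 3 - 5 = 64 - 8 ≡ 9; y = λ·(3 - 9) - 38 ≡ 8. → (9, 8)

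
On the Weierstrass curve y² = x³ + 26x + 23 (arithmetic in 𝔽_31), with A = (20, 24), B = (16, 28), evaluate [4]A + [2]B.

First 4A:
Double-and-add on 4 = (100)₂. Start with A = (20, 24) for the leading 1-bit.
double: tangent at (20, 24): λ = (3·20² + 26)/(2·24) ≡ 17/17. 17⁻¹ ≡ 11 (mod 31), so λ ≡ 17·11 ≡ 1.
  x = λ² - 20 - 20 = 1 - 40 ≡ 23; y = λ·(20 - 23) - 24 ≡ 4. → (23, 4)
double: tangent at (23, 4): λ = (3·23² + 26)/(2·4) ≡ 1/8. 8⁻¹ ≡ 4 (mod 31), so λ ≡ 1·4 ≡ 4.
  x = λ² - 23 - 23 = 16 - 46 ≡ 1; y = λ·(23 - 1) - 4 ≡ 22. → (1, 22)
4A = (1, 22).
Next 2B:
Repeated addition: build up to 2B.
2B: tangent at (16, 28): λ = (3·16² + 26)/(2·28) ≡ 19/25. 25⁻¹ ≡ 5 (mod 31), so λ ≡ 19·5 ≡ 2.
  x = λ² - 16 - 16 = 4 - 32 ≡ 3; y = λ·(16 - 3) - 28 ≡ 29. → (3, 29)
2B = (3, 29).
Finally 4A + 2B:
(1, 22) + (3, 29). λ = (29 - 22)/(3 - 1) ≡ 7/2 mod 31. 2⁻¹ ≡ 16 (mod 31) since 2·16 = 32 ≡ 1, so λ ≡ 19.
  x = λ² - 1 - 3 = 361 - 4 ≡ 16; y = λ·(1 - 16) - 22 ≡ 3. → (16, 3)

(16, 3)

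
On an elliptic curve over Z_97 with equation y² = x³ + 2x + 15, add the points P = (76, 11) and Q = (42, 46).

(32, 35)

(76, 11) + (42, 46). λ = (46 - 11)/(42 - 76) ≡ 35/63 mod 97. 63⁻¹ ≡ 77 (mod 97) since 63·77 = 4851 ≡ 1, so λ ≡ 76.
  x = λ² - 76 - 42 = 5776 - 118 ≡ 32; y = λ·(76 - 32) - 11 ≡ 35. → (32, 35)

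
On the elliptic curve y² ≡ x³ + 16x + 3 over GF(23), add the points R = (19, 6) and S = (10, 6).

(19, 6) + (10, 6). λ = (6 - 6)/(10 - 19) ≡ 0/14 mod 23. 14⁻¹ ≡ 5 (mod 23) since 14·5 = 70 ≡ 1, so λ ≡ 0.
  x = λ² - 19 - 10 = 0 - 29 ≡ 17; y = λ·(19 - 17) - 6 ≡ 17. → (17, 17)

(17, 17)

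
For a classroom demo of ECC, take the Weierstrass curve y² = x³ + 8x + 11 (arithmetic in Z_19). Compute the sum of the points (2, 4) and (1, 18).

(2, 4) + (1, 18). λ = (18 - 4)/(1 - 2) ≡ 14/18 mod 19. 18⁻¹ ≡ 18 (mod 19) since 18·18 = 324 ≡ 1, so λ ≡ 5.
  x = λ² - 2 - 1 = 25 - 3 ≡ 3; y = λ·(2 - 3) - 4 ≡ 10. → (3, 10)

(3, 10)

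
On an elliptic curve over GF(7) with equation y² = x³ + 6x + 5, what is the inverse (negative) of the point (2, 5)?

(2, 2)

-(2, 5) = (2, -5 mod 7) = (2, 2).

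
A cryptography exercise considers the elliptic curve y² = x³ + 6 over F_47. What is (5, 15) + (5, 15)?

(8, 1)

tangent at (5, 15): λ = (3·5² + 0)/(2·15) ≡ 28/30. 30⁻¹ ≡ 11 (mod 47) since 30·11 = 330 ≡ 1, so λ ≡ 28·11 ≡ 26.
  x = λ² - 5 - 5 = 676 - 10 ≡ 8; y = λ·(5 - 8) - 15 ≡ 1. → (8, 1)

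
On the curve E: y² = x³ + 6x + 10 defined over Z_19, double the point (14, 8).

(17, 16)

tangent at (14, 8): λ = (3·14² + 6)/(2·8) ≡ 5/16. 16⁻¹ ≡ 6 (mod 19), so λ ≡ 5·6 ≡ 11.
  x = λ² - 14 - 14 = 121 - 28 ≡ 17; y = λ·(14 - 17) - 8 ≡ 16. → (17, 16)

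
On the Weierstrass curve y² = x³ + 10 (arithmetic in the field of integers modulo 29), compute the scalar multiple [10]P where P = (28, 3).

(14, 17)

Repeated addition: build up to 10P.
2P: tangent at (28, 3): λ = (3·28² + 0)/(2·3) ≡ 3/6. 6⁻¹ ≡ 5 (mod 29), so λ ≡ 3·5 ≡ 15.
  x = λ² - 28 - 28 = 225 - 56 ≡ 24; y = λ·(28 - 24) - 3 ≡ 28. → (24, 28)
3P: (24, 28) + (28, 3). λ = (3 - 28)/(28 - 24) ≡ 4/4 mod 29. 4⁻¹ ≡ 22 (mod 29) since 4·22 = 88 ≡ 1, so λ ≡ 1.
  x = λ² - 24 - 28 = 1 - 52 ≡ 7; y = λ·(24 - 7) - 28 ≡ 18. → (7, 18)
4P: (7, 18) + (28, 3). λ = (3 - 18)/(28 - 7) ≡ 14/21 mod 29. 21⁻¹ ≡ 18 (mod 29) since 21·18 = 378 ≡ 1, so λ ≡ 20.
  x = λ² - 7 - 28 = 400 - 35 ≡ 17; y = λ·(7 - 17) - 18 ≡ 14. → (17, 14)
5P: (17, 14) + (28, 3). λ = (3 - 14)/(28 - 17) ≡ 18/11 mod 29. 11⁻¹ ≡ 8 (mod 29), so λ ≡ 28.
  x = λ² - 17 - 28 = 784 - 45 ≡ 14; y = λ·(17 - 14) - 14 ≡ 12. → (14, 12)
6P: (14, 12) + (28, 3). λ = (3 - 12)/(28 - 14) ≡ 20/14 mod 29. 14⁻¹ ≡ 27 (mod 29) since 14·27 = 378 ≡ 1, so λ ≡ 18.
  x = λ² - 14 - 28 = 324 - 42 ≡ 21; y = λ·(14 - 21) - 12 ≡ 7. → (21, 7)
7P: (21, 7) + (28, 3). λ = (3 - 7)/(28 - 21) ≡ 25/7 mod 29. 7⁻¹ ≡ 25 (mod 29), so λ ≡ 16.
  x = λ² - 21 - 28 = 256 - 49 ≡ 4; y = λ·(21 - 4) - 7 ≡ 4. → (4, 4)
8P: (4, 4) + (28, 3). λ = (3 - 4)/(28 - 4) ≡ 28/24 mod 29. 24⁻¹ ≡ 23 (mod 29) since 24·23 = 552 ≡ 1, so λ ≡ 6.
  x = λ² - 4 - 28 = 36 - 32 ≡ 4; y = λ·(4 - 4) - 4 ≡ 25. → (4, 25)
9P: (4, 25) + (28, 3). λ = (3 - 25)/(28 - 4) ≡ 7/24 mod 29. 24⁻¹ ≡ 23 (mod 29) since 24·23 = 552 ≡ 1, so λ ≡ 16.
  x = λ² - 4 - 28 = 256 - 32 ≡ 21; y = λ·(4 - 21) - 25 ≡ 22. → (21, 22)
10P: (21, 22) + (28, 3). λ = (3 - 22)/(28 - 21) ≡ 10/7 mod 29. 7⁻¹ ≡ 25 (mod 29) since 7·25 = 175 ≡ 1, so λ ≡ 18.
  x = λ² - 21 - 28 = 324 - 49 ≡ 14; y = λ·(21 - 14) - 22 ≡ 17. → (14, 17)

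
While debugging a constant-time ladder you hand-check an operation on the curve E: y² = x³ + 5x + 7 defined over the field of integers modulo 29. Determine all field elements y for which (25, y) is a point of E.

none

x³ + 5x + 7 = 15757 ≡ 10 (mod 29).
10 is a non-residue mod 29; no y exists.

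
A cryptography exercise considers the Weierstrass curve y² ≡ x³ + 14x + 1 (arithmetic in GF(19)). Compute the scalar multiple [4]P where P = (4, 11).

(6, 4)

Repeated addition: build up to 4P.
2P: tangent at (4, 11): λ = (3·4² + 14)/(2·11) ≡ 5/3. 3⁻¹ ≡ 13 (mod 19) since 3·13 = 39 ≡ 1, so λ ≡ 5·13 ≡ 8.
  x = λ² - 4 - 4 = 64 - 8 ≡ 18; y = λ·(4 - 18) - 11 ≡ 10. → (18, 10)
3P: (18, 10) + (4, 11). λ = (11 - 10)/(4 - 18) ≡ 1/5 mod 19. 5⁻¹ ≡ 4 (mod 19) since 5·4 = 20 ≡ 1, so λ ≡ 4.
  x = λ² - 18 - 4 = 16 - 22 ≡ 13; y = λ·(18 - 13) - 10 ≡ 10. → (13, 10)
4P: (13, 10) + (4, 11). λ = (11 - 10)/(4 - 13) ≡ 1/10 mod 19. 10⁻¹ ≡ 2 (mod 19), so λ ≡ 2.
  x = λ² - 13 - 4 = 4 - 17 ≡ 6; y = λ·(13 - 6) - 10 ≡ 4. → (6, 4)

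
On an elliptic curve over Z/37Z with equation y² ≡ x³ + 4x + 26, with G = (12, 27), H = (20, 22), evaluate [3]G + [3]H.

First 3G:
Repeated addition: build up to 3G.
2G: tangent at (12, 27): λ = (3·12² + 4)/(2·27) ≡ 29/17. 17⁻¹ ≡ 24 (mod 37), so λ ≡ 29·24 ≡ 30.
  x = λ² - 12 - 12 = 900 - 24 ≡ 25; y = λ·(12 - 25) - 27 ≡ 27. → (25, 27)
3G: (25, 27) + (12, 27). λ = (27 - 27)/(12 - 25) ≡ 0/24 mod 37. 24⁻¹ ≡ 17 (mod 37), so λ ≡ 0.
  x = λ² - 25 - 12 = 0 - 37 ≡ 0; y = λ·(25 - 0) - 27 ≡ 10. → (0, 10)
3G = (0, 10).
Next 3H:
Repeated addition: build up to 3H.
2H: tangent at (20, 22): λ = (3·20² + 4)/(2·22) ≡ 20/7. 7⁻¹ ≡ 16 (mod 37), so λ ≡ 20·16 ≡ 24.
  x = λ² - 20 - 20 = 576 - 40 ≡ 18; y = λ·(20 - 18) - 22 ≡ 26. → (18, 26)
3H: (18, 26) + (20, 22). λ = (22 - 26)/(20 - 18) ≡ 33/2 mod 37. 2⁻¹ ≡ 19 (mod 37) since 2·19 = 38 ≡ 1, so λ ≡ 35.
  x = λ² - 18 - 20 = 1225 - 38 ≡ 3; y = λ·(18 - 3) - 26 ≡ 18. → (3, 18)
3H = (3, 18).
Finally 3G + 3H:
(0, 10) + (3, 18). λ = (18 - 10)/(3 - 0) ≡ 8/3 mod 37. 3⁻¹ ≡ 25 (mod 37), so λ ≡ 15.
  x = λ² - 0 - 3 = 225 - 3 ≡ 0; y = λ·(0 - 0) - 10 ≡ 27. → (0, 27)

(0, 27)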